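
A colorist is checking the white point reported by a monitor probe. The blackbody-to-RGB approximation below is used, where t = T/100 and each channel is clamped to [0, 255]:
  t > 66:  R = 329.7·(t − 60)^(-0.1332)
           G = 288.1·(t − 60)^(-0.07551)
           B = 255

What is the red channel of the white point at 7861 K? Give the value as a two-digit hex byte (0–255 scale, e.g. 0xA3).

t = 7861/100 = 78.61; the t > 66 branch applies.
R = 329.7·(78.61 − 60)^(-0.1332) = 329.7·18.61^(-0.1332) = 329.7·0.67744 = 223.351.
Rounded: 223; in hex, 0xDF.

0xDF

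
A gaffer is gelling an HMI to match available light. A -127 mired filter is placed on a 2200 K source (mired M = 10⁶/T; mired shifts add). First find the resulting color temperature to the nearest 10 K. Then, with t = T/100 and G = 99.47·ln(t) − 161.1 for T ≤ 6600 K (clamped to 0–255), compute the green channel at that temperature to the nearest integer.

M_in = 10⁶/2200 = 454.55; M_out = 454.55 + (-127) = 327.55.
T_out = 10⁶/327.55 = 3053.0 K → 3050 K; t = 30.5.
G = 99.47·ln 30.5 − 161.1 = 99.47·3.4177 − 161.1 = 178.861.
Rounded: 179.

179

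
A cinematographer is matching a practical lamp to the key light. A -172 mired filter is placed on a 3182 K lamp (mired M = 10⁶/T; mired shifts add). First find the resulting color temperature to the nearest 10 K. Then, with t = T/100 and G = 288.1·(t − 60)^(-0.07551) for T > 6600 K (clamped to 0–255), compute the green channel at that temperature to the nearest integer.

242

M_in = 10⁶/3182 = 314.27; M_out = 314.27 + (-172) = 142.27.
T_out = 10⁶/142.27 = 7029.0 K → 7030 K; t = 70.3.
G = 288.1·(70.3 − 60)^(-0.07551) = 288.1·10.3^(-0.07551) = 288.1·0.83853 = 241.582.
Rounded: 242.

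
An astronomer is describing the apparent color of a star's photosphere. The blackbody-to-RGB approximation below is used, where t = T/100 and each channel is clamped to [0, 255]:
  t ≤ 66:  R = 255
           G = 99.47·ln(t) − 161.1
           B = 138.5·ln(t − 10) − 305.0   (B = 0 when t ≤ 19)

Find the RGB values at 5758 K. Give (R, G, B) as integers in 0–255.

t = 5758/100 = 57.58; the t ≤ 66 branch applies.
R = 255 by definition for t ≤ 66.
G = 99.47·ln 57.58 − 161.1 = 99.47·4.0532 − 161.1 = 242.069.
B = 138.5·ln(57.58 − 10) − 305.0 = 138.5·ln 47.58 − 305.0 = 138.5·3.8624 − 305.0 = 229.944.
Rounded: (255, 242, 230).

(255, 242, 230)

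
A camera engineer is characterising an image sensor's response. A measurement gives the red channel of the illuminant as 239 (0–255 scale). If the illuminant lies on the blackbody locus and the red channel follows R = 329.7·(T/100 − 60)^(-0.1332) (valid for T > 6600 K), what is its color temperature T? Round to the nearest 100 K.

(t − 60)^(-0.1332) = 239/329.7 = 0.72490.
t − 60 = 0.72490^(1/-0.1332) = 0.72490^(-7.508) = 11.193, so t = 71.193.
T = 100·t = 7119 K → 7100 K to the nearest 100 K.

7100 K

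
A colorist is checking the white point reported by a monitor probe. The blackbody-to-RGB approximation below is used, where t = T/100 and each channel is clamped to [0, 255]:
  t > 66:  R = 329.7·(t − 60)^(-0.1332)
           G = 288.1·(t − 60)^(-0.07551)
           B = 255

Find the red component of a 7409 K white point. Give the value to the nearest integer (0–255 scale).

232

t = 7409/100 = 74.09; the t > 66 branch applies.
R = 329.7·(74.09 − 60)^(-0.1332) = 329.7·14.09^(-0.1332) = 329.7·0.70302 = 231.784.
Rounded: 232.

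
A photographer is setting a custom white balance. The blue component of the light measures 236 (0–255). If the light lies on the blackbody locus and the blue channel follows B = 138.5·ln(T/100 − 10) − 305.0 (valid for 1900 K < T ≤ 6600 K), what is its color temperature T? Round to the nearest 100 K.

ln(t − 10) = (236 + 305.0) / 138.5 = 3.9061.
t − 10 = e^3.9061 = 49.707, so t = 59.707.
T = 100·t = 5971 K → 6000 K to the nearest 100 K.

6000 K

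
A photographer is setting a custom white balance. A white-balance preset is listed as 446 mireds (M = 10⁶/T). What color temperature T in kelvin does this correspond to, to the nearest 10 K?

T = 10⁶ / 446 = 2242.15 K → 2240 K.

2240 K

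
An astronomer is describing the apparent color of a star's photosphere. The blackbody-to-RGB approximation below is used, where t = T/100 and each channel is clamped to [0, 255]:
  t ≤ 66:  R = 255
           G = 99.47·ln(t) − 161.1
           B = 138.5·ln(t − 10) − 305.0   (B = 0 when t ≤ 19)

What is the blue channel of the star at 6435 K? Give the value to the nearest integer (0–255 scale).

t = 6435/100 = 64.35; the t ≤ 66 branch applies.
B = 138.5·ln(64.35 − 10) − 305.0 = 138.5·ln 54.35 − 305.0 = 138.5·3.9954 − 305.0 = 248.369.
Rounded: 248.

248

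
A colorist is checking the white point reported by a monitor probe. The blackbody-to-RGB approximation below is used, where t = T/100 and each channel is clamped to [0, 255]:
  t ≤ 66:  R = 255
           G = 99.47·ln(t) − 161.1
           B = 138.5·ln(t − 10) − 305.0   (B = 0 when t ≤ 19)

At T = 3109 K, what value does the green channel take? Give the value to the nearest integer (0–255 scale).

t = 3109/100 = 31.09; the t ≤ 66 branch applies.
G = 99.47·ln 31.09 − 161.1 = 99.47·3.4369 − 161.1 = 180.767.
Rounded: 181.

181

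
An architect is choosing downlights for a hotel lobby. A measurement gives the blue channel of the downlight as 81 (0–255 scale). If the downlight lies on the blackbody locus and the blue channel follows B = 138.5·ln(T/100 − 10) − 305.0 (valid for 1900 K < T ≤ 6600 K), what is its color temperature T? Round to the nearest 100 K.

2600 K

ln(t − 10) = (81 + 305.0) / 138.5 = 2.7870.
t − 10 = e^2.7870 = 16.232, so t = 26.232.
T = 100·t = 2623 K → 2600 K to the nearest 100 K.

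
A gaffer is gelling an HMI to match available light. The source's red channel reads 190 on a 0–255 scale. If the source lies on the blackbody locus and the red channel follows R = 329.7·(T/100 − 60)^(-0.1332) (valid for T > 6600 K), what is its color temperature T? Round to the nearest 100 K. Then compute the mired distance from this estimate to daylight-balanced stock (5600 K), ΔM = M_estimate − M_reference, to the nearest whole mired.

(t − 60)^(-0.1332) = 190/329.7 = 0.57628.
t − 60 = 0.57628^(1/-0.1332) = 0.57628^(-7.508) = 62.667, so t = 122.667.
T = 100·t = 12267 K → 12300 K to the nearest 100 K.
M_estimate = 10⁶/12300 = 81.30; M_reference = 10⁶/5600 = 178.57.
ΔM = 81.30 − 178.57 = -97.27 → -97 mireds.

-97 mireds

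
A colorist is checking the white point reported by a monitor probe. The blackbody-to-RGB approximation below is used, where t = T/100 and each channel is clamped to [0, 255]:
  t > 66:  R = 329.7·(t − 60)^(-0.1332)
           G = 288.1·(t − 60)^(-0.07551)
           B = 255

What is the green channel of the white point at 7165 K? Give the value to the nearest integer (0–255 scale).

239

t = 7165/100 = 71.65; the t > 66 branch applies.
G = 288.1·(71.65 − 60)^(-0.07551) = 288.1·11.65^(-0.07551) = 288.1·0.83077 = 239.345.
Rounded: 239.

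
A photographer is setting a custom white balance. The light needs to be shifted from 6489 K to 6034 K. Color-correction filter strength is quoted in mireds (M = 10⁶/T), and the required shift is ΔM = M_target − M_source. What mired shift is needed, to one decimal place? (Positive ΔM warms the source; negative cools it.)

+11.6 mireds

M_source = 10⁶/6489 = 154.107; M_target = 10⁶/6034 = 165.728.
ΔM = 165.728 − 154.107 = 11.621 → +11.6 mireds, a warming shift.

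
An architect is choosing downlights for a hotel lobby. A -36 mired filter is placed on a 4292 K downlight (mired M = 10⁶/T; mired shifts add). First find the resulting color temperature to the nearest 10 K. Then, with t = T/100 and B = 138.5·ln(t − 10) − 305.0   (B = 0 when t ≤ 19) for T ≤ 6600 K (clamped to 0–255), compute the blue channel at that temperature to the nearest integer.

209

M_in = 10⁶/4292 = 232.99; M_out = 232.99 + (-36) = 196.99.
T_out = 10⁶/196.99 = 5076.4 K → 5080 K; t = 50.8.
B = 138.5·ln(50.8 − 10) − 305.0 = 138.5·ln 40.8 − 305.0 = 138.5·3.7087 − 305.0 = 208.652.
Rounded: 209.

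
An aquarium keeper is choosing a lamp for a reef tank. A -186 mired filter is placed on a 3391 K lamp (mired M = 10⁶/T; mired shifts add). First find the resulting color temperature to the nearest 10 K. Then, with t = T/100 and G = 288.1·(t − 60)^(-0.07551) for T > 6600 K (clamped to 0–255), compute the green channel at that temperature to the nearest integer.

222

M_in = 10⁶/3391 = 294.90; M_out = 294.90 + (-186) = 108.90.
T_out = 10⁶/108.90 = 9182.9 K → 9180 K; t = 91.8.
G = 288.1·(91.8 − 60)^(-0.07551) = 288.1·31.8^(-0.07551) = 288.1·0.77011 = 221.868.
Rounded: 222.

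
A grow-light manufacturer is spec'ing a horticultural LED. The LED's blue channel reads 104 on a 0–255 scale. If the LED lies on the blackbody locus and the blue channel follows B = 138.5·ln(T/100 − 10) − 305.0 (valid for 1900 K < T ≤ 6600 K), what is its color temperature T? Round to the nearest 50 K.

ln(t − 10) = (104 + 305.0) / 138.5 = 2.9531.
t − 10 = e^2.9531 = 19.165, so t = 29.165.
T = 100·t = 2916 K → 2900 K to the nearest 50 K.

2900 K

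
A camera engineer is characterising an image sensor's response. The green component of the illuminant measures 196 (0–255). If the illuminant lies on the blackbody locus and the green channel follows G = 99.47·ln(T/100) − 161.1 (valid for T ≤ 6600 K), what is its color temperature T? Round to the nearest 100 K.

ln t = (196 + 161.1) / 99.47 = 3.5900.
t = e^3.5900 = 36.235.
T = 100·t = 3624 K → 3600 K to the nearest 100 K.

3600 K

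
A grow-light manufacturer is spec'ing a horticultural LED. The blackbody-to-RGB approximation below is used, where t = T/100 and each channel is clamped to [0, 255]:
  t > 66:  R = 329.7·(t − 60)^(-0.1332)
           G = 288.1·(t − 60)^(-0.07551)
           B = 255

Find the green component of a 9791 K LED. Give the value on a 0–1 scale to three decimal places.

t = 9791/100 = 97.91; the t > 66 branch applies.
G = 288.1·(97.91 − 60)^(-0.07551) = 288.1·37.91^(-0.07551) = 288.1·0.75996 = 218.943.
On a 0–1 scale: 218.943/255 = 0.8586 → 0.859.

0.859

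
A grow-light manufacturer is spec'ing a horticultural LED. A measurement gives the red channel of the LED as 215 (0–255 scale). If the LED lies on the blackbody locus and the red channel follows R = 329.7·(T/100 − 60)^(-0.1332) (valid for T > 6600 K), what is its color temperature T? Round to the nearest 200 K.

8400 K

(t − 60)^(-0.1332) = 215/329.7 = 0.65211.
t − 60 = 0.65211^(1/-0.1332) = 0.65211^(-7.508) = 24.774, so t = 84.774.
T = 100·t = 8477 K → 8400 K to the nearest 200 K.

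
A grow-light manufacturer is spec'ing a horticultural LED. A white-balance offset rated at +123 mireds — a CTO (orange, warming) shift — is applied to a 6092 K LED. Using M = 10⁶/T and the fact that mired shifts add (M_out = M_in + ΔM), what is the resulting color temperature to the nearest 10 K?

M_in = 10⁶/6092 = 164.15 mireds.
M_out = 164.15 + (+123) = 287.15 mireds.
T_out = 10⁶/287.15 = 3482.5 K → 3480 K.

3480 K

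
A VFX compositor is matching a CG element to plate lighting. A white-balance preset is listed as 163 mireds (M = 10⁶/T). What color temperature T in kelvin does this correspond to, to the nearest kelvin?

T = 10⁶ / 163 = 6134.97 K → 6135 K.

6135 K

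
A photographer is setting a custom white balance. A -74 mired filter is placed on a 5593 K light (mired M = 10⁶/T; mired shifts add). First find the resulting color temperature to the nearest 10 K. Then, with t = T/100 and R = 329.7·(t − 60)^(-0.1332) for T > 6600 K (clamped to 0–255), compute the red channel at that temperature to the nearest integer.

205

M_in = 10⁶/5593 = 178.79; M_out = 178.79 + (-74) = 104.79.
T_out = 10⁶/104.79 = 9542.4 K → 9540 K; t = 95.4.
R = 329.7·(95.4 − 60)^(-0.1332) = 329.7·35.4^(-0.1332) = 329.7·0.62183 = 205.018.
Rounded: 205.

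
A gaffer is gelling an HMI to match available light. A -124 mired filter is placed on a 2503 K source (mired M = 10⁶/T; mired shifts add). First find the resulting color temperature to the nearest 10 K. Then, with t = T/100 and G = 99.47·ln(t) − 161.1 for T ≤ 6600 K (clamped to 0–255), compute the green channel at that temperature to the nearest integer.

196

M_in = 10⁶/2503 = 399.52; M_out = 399.52 + (-124) = 275.52.
T_out = 10⁶/275.52 = 3629.5 K → 3630 K; t = 36.3.
G = 99.47·ln 36.3 − 161.1 = 99.47·3.5918 − 161.1 = 196.178.
Rounded: 196.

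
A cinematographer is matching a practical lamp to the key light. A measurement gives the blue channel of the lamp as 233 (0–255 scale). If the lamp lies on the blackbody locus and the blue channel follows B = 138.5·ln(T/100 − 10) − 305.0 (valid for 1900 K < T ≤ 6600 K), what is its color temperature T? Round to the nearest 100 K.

ln(t − 10) = (233 + 305.0) / 138.5 = 3.8845.
t − 10 = e^3.8845 = 48.641, so t = 58.641.
T = 100·t = 5864 K → 5900 K to the nearest 100 K.

5900 K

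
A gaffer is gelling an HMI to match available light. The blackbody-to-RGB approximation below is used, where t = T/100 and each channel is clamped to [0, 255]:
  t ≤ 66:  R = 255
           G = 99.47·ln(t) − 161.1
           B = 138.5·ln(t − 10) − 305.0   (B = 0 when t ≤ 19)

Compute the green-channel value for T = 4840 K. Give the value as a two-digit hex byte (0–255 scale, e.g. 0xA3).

t = 4840/100 = 48.4; the t ≤ 66 branch applies.
G = 99.47·ln 48.4 − 161.1 = 99.47·3.8795 − 161.1 = 224.794.
Rounded: 225; in hex, 0xE1.

0xE1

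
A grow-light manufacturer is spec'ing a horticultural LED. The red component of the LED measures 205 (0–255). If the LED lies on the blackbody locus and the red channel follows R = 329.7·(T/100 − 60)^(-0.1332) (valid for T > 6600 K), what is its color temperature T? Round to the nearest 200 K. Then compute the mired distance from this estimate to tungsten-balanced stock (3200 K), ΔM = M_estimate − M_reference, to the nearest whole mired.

(t − 60)^(-0.1332) = 205/329.7 = 0.62178.
t − 60 = 0.62178^(1/-0.1332) = 0.62178^(-7.508) = 35.423, so t = 95.423.
T = 100·t = 9542 K → 9600 K to the nearest 200 K.
M_estimate = 10⁶/9600 = 104.17; M_reference = 10⁶/3200 = 312.50.
ΔM = 104.17 − 312.50 = -208.33 → -208 mireds.

-208 mireds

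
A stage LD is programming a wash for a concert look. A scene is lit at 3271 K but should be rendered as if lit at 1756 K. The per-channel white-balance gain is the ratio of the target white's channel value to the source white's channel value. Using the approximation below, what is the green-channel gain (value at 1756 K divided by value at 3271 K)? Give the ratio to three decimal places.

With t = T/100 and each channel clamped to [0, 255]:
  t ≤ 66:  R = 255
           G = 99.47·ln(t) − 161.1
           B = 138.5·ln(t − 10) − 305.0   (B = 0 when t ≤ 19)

At 3271 K (t = 32.71):
  G = 99.47·ln 32.71 − 161.1 = 99.47·3.4877 − 161.1 = 185.820.
At 1756 K (t = 17.56):
  G = 99.47·ln 17.56 − 161.1 = 99.47·2.8656 − 161.1 = 123.944.
Gain = 123.944 / 185.820 = 0.6670 → 0.667.

0.667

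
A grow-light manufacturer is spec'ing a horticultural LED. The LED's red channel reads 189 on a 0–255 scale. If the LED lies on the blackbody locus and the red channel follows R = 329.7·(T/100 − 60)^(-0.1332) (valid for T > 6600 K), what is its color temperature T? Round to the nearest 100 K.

(t − 60)^(-0.1332) = 189/329.7 = 0.57325.
t − 60 = 0.57325^(1/-0.1332) = 0.57325^(-7.508) = 65.199, so t = 125.199.
T = 100·t = 12520 K → 12500 K to the nearest 100 K.

12500 K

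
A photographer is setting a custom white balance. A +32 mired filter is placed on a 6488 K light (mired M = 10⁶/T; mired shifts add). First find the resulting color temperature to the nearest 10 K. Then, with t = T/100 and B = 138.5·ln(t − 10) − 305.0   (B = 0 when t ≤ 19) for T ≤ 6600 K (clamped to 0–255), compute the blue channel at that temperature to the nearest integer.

218

M_in = 10⁶/6488 = 154.13; M_out = 154.13 + (+32) = 186.13.
T_out = 10⁶/186.13 = 5372.6 K → 5370 K; t = 53.7.
B = 138.5·ln(53.7 − 10) − 305.0 = 138.5·ln 43.7 − 305.0 = 138.5·3.7773 − 305.0 = 218.163.
Rounded: 218.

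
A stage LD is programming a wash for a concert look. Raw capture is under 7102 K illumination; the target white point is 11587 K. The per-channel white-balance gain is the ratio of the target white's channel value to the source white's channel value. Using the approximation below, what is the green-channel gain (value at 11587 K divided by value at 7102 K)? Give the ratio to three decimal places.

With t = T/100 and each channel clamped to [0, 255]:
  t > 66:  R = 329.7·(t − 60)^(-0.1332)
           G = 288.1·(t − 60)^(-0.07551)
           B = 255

0.885

At 7102 K (t = 71.02):
  G = 288.1·(71.02 − 60)^(-0.07551) = 288.1·11.02^(-0.07551) = 288.1·0.83427 = 240.352.
At 11587 K (t = 115.87):
  G = 288.1·(115.87 − 60)^(-0.07551) = 288.1·55.87^(-0.07551) = 288.1·0.73802 = 212.625.
Gain = 212.625 / 240.352 = 0.8846 → 0.885.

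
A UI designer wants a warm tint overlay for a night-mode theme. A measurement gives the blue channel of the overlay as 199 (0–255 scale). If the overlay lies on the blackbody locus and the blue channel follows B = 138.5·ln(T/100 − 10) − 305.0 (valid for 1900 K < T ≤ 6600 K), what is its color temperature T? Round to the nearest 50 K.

ln(t − 10) = (199 + 305.0) / 138.5 = 3.6390.
t − 10 = e^3.6390 = 38.053, so t = 48.053.
T = 100·t = 4805 K → 4800 K to the nearest 50 K.

4800 K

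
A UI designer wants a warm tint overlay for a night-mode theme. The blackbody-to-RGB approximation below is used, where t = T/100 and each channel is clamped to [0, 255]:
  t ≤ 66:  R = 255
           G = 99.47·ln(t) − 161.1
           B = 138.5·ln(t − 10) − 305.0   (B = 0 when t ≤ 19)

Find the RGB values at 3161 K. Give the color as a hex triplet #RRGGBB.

#FFB679

t = 3161/100 = 31.61; the t ≤ 66 branch applies.
R = 255 by definition for t ≤ 66.
G = 99.47·ln 31.61 − 161.1 = 99.47·3.4535 − 161.1 = 182.417.
B = 138.5·ln(31.61 − 10) − 305.0 = 138.5·ln 21.61 − 305.0 = 138.5·3.0732 − 305.0 = 120.632.
Rounded: (255, 182, 121).
In hex: #FFB679.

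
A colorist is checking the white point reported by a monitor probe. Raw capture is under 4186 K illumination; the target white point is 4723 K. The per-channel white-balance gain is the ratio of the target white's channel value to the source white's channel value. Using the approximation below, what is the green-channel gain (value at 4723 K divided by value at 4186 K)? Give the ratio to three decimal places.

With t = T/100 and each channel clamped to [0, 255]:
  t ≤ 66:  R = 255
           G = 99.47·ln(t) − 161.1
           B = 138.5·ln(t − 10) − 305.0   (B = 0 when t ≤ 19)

1.057

At 4186 K (t = 41.86):
  G = 99.47·ln 41.86 − 161.1 = 99.47·3.7343 − 161.1 = 210.354.
At 4723 K (t = 47.23):
  G = 99.47·ln 47.23 − 161.1 = 99.47·3.8550 − 161.1 = 222.360.
Gain = 222.360 / 210.354 = 1.0571 → 1.057.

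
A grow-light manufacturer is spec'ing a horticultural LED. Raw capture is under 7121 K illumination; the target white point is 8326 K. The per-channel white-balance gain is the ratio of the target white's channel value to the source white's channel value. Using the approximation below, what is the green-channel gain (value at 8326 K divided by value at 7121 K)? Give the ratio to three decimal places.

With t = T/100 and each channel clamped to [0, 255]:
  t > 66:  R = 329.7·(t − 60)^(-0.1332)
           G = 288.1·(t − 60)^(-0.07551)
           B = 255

0.946

At 7121 K (t = 71.21):
  G = 288.1·(71.21 − 60)^(-0.07551) = 288.1·11.21^(-0.07551) = 288.1·0.83319 = 240.042.
At 8326 K (t = 83.26):
  G = 288.1·(83.26 − 60)^(-0.07551) = 288.1·23.26^(-0.07551) = 288.1·0.78851 = 227.170.
Gain = 227.170 / 240.042 = 0.9464 → 0.946.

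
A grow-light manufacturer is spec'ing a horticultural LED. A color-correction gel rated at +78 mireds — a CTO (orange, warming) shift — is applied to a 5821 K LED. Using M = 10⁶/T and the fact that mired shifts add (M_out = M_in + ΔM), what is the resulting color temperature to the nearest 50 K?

M_in = 10⁶/5821 = 171.79 mireds.
M_out = 171.79 + (+78) = 249.79 mireds.
T_out = 10⁶/249.79 = 4003.3 K → 4000 K.

4000 K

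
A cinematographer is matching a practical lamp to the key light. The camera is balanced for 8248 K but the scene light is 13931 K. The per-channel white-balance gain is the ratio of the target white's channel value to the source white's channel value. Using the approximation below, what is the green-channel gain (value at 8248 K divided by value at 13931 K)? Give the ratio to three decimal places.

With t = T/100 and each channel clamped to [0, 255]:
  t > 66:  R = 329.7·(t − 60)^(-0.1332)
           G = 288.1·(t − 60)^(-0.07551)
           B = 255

1.100

At 13931 K (t = 139.31):
  G = 288.1·(139.31 − 60)^(-0.07551) = 288.1·79.31^(-0.07551) = 288.1·0.71876 = 207.074.
At 8248 K (t = 82.48):
  G = 288.1·(82.48 − 60)^(-0.07551) = 288.1·22.48^(-0.07551) = 288.1·0.79054 = 227.756.
Gain = 227.756 / 207.074 = 1.0999 → 1.100.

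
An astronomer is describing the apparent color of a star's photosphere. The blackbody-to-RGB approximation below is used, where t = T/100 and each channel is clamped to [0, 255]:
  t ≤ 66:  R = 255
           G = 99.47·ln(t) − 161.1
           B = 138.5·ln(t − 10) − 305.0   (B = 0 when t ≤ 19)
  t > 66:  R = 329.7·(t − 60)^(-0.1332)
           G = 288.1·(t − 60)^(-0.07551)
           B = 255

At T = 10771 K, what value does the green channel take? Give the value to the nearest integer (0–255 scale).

215

t = 10771/100 = 107.71; the t > 66 branch applies.
G = 288.1·(107.71 − 60)^(-0.07551) = 288.1·47.71^(-0.07551) = 288.1·0.74688 = 215.175.
Rounded: 215.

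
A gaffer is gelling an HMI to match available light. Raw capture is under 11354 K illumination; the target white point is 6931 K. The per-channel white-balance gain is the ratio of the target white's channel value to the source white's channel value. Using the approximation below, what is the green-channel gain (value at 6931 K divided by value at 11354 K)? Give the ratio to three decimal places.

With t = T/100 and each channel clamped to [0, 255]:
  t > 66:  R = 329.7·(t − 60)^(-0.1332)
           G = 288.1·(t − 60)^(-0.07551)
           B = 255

At 11354 K (t = 113.54):
  G = 288.1·(113.54 − 60)^(-0.07551) = 288.1·53.54^(-0.07551) = 288.1·0.74040 = 213.310.
At 6931 K (t = 69.31):
  G = 288.1·(69.31 − 60)^(-0.07551) = 288.1·9.31^(-0.07551) = 288.1·0.84496 = 243.432.
Gain = 243.432 / 213.310 = 1.1412 → 1.141.

1.141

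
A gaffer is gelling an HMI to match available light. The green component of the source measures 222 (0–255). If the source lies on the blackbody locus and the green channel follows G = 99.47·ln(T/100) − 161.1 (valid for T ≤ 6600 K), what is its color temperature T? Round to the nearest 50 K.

4700 K

ln t = (222 + 161.1) / 99.47 = 3.8514.
t = e^3.8514 = 47.059.
T = 100·t = 4706 K → 4700 K to the nearest 50 K.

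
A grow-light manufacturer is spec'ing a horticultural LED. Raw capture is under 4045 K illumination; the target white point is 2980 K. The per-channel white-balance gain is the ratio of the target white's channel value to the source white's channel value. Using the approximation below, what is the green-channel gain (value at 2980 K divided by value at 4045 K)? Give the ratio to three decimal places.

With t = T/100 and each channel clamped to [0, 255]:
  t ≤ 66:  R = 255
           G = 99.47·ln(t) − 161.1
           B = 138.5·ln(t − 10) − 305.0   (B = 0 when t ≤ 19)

At 4045 K (t = 40.45):
  G = 99.47·ln 40.45 − 161.1 = 99.47·3.7001 − 161.1 = 206.946.
At 2980 K (t = 29.8):
  G = 99.47·ln 29.8 − 161.1 = 99.47·3.3945 − 161.1 = 176.552.
Gain = 176.552 / 206.946 = 0.8531 → 0.853.

0.853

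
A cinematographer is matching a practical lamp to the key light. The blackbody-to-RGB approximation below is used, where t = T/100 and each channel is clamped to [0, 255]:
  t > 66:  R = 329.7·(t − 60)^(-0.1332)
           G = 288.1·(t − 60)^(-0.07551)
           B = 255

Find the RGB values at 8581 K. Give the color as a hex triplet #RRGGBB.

#D6E1FF

t = 8581/100 = 85.81; the t > 66 branch applies.
R = 329.7·(85.81 − 60)^(-0.1332) = 329.7·25.81^(-0.1332) = 329.7·0.64856 = 213.830.
G = 288.1·(85.81 − 60)^(-0.07551) = 288.1·25.81^(-0.07551) = 288.1·0.78234 = 225.392.
B = 255 by definition for t > 66.
Rounded: (214, 225, 255).
In hex: #D6E1FF.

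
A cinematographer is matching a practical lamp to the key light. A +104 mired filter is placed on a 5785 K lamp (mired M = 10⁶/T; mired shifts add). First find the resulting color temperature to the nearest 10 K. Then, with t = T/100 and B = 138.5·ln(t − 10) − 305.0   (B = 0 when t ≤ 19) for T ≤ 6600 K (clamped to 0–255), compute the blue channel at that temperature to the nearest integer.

147

M_in = 10⁶/5785 = 172.86; M_out = 172.86 + (+104) = 276.86.
T_out = 10⁶/276.86 = 3611.9 K → 3610 K; t = 36.1.
B = 138.5·ln(36.1 − 10) − 305.0 = 138.5·ln 26.1 − 305.0 = 138.5·3.2619 − 305.0 = 146.778.
Rounded: 147.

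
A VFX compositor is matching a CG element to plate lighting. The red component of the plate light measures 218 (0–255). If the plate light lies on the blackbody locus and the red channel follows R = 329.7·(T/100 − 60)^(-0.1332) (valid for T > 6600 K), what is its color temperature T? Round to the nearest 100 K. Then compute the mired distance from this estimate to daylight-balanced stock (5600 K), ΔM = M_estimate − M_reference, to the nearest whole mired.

(t − 60)^(-0.1332) = 218/329.7 = 0.66121.
t − 60 = 0.66121^(1/-0.1332) = 0.66121^(-7.508) = 22.326, so t = 82.326.
T = 100·t = 8233 K → 8200 K to the nearest 100 K.
M_estimate = 10⁶/8200 = 121.95; M_reference = 10⁶/5600 = 178.57.
ΔM = 121.95 − 178.57 = -56.62 → -57 mireds.

-57 mireds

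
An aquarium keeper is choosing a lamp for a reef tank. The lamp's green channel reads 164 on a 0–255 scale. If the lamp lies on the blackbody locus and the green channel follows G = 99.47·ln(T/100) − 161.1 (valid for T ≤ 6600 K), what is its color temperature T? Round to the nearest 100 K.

2600 K

ln t = (164 + 161.1) / 99.47 = 3.2683.
t = e^3.2683 = 26.267.
T = 100·t = 2627 K → 2600 K to the nearest 100 K.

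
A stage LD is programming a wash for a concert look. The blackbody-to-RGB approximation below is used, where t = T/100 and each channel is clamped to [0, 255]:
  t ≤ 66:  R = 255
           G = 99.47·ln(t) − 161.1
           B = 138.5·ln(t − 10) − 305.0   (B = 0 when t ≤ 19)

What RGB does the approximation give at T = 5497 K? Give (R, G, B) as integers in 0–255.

(255, 237, 222)

t = 5497/100 = 54.97; the t ≤ 66 branch applies.
R = 255 by definition for t ≤ 66.
G = 99.47·ln 54.97 − 161.1 = 99.47·4.0068 − 161.1 = 237.455.
B = 138.5·ln(54.97 − 10) − 305.0 = 138.5·ln 44.97 − 305.0 = 138.5·3.8060 − 305.0 = 222.130.
Rounded: (255, 237, 222).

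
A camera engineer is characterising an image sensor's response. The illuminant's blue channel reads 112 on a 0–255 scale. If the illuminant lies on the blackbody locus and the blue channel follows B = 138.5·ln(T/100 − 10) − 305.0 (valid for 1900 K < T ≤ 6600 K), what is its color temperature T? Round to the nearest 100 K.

ln(t − 10) = (112 + 305.0) / 138.5 = 3.0108.
t − 10 = e^3.0108 = 20.304, so t = 30.304.
T = 100·t = 3030 K → 3000 K to the nearest 100 K.

3000 K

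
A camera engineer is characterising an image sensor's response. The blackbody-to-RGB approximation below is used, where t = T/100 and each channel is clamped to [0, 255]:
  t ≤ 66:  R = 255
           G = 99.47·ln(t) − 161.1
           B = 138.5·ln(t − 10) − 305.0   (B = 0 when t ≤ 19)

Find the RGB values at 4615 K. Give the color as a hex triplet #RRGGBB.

#FFDCC0

t = 4615/100 = 46.15; the t ≤ 66 branch applies.
R = 255 by definition for t ≤ 66.
G = 99.47·ln 46.15 − 161.1 = 99.47·3.8319 − 161.1 = 220.059.
B = 138.5·ln(46.15 − 10) − 305.0 = 138.5·ln 36.15 − 305.0 = 138.5·3.5877 − 305.0 = 191.893.
Rounded: (255, 220, 192).
In hex: #FFDCC0.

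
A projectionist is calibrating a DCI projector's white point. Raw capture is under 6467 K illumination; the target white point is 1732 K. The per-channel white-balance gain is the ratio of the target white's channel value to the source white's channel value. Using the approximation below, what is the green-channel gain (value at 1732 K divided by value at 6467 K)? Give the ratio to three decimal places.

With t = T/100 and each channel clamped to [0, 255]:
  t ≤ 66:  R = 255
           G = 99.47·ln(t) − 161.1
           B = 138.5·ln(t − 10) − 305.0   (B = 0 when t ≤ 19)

At 6467 K (t = 64.67):
  G = 99.47·ln 64.67 − 161.1 = 99.47·4.1693 − 161.1 = 253.620.
At 1732 K (t = 17.32):
  G = 99.47·ln 17.32 − 161.1 = 99.47·2.8519 − 161.1 = 122.575.
Gain = 122.575 / 253.620 = 0.4833 → 0.483.

0.483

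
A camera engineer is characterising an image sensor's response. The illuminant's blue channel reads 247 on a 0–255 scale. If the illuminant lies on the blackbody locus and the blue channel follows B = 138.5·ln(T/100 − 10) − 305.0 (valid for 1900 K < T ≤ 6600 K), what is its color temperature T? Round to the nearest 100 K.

ln(t − 10) = (247 + 305.0) / 138.5 = 3.9856.
t − 10 = e^3.9856 = 53.815, so t = 63.815.
T = 100·t = 6382 K → 6400 K to the nearest 100 K.

6400 K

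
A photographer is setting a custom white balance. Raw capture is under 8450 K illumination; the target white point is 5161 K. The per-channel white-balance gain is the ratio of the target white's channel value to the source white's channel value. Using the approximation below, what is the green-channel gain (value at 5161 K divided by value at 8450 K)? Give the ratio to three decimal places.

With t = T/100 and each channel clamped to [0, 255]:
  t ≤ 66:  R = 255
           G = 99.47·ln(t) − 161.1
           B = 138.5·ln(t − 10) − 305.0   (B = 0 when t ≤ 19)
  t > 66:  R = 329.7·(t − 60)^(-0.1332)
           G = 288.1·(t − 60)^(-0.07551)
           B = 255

At 8450 K (t = 84.5):
  G = 288.1·(84.5 − 60)^(-0.07551) = 288.1·24.5^(-0.07551) = 288.1·0.78542 = 226.281.
At 5161 K (t = 51.61):
  G = 99.47·ln 51.61 − 161.1 = 99.47·3.9437 − 161.1 = 231.181.
Gain = 231.181 / 226.281 = 1.0217 → 1.022.

1.022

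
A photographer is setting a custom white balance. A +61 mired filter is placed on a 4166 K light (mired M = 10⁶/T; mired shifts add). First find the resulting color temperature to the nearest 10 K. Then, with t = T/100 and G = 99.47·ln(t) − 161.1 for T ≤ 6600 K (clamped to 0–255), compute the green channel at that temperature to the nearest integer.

M_in = 10⁶/4166 = 240.04; M_out = 240.04 + (+61) = 301.04.
T_out = 10⁶/301.04 = 3321.8 K → 3320 K; t = 33.2.
G = 99.47·ln 33.2 − 161.1 = 99.47·3.5025 − 161.1 = 187.299.
Rounded: 187.

187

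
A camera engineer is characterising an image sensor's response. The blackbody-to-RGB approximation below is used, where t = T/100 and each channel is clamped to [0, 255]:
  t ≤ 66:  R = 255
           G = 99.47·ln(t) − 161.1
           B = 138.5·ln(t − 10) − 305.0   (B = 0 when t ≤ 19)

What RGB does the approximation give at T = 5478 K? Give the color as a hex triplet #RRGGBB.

#FFEDDE

t = 5478/100 = 54.78; the t ≤ 66 branch applies.
R = 255 by definition for t ≤ 66.
G = 99.47·ln 54.78 − 161.1 = 99.47·4.0033 − 161.1 = 237.111.
B = 138.5·ln(54.78 − 10) − 305.0 = 138.5·ln 44.78 − 305.0 = 138.5·3.8018 − 305.0 = 221.544.
Rounded: (255, 237, 222).
In hex: #FFEDDE.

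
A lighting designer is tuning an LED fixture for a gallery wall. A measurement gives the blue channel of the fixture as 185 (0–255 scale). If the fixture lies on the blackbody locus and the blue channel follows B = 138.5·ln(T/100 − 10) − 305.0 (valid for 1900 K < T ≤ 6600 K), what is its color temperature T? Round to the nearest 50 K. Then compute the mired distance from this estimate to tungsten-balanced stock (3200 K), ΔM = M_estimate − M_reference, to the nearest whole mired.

ln(t − 10) = (185 + 305.0) / 138.5 = 3.5379.
t − 10 = e^3.5379 = 34.395, so t = 44.395.
T = 100·t = 4439 K → 4450 K to the nearest 50 K.
M_estimate = 10⁶/4450 = 224.72; M_reference = 10⁶/3200 = 312.50.
ΔM = 224.72 − 312.50 = -87.78 → -88 mireds.

-88 mireds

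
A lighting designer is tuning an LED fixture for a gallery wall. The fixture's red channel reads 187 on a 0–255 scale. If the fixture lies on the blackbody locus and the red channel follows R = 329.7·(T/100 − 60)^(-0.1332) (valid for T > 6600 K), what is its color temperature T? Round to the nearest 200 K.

13000 K

(t − 60)^(-0.1332) = 187/329.7 = 0.56718.
t − 60 = 0.56718^(1/-0.1332) = 0.56718^(-7.508) = 70.620, so t = 130.620.
T = 100·t = 13062 K → 13000 K to the nearest 200 K.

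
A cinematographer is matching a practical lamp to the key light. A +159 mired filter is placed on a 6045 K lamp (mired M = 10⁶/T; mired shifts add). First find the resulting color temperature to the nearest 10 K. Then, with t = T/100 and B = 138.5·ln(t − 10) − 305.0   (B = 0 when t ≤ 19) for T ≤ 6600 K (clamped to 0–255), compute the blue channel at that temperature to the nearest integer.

115

M_in = 10⁶/6045 = 165.43; M_out = 165.43 + (+159) = 324.43.
T_out = 10⁶/324.43 = 3082.4 K → 3080 K; t = 30.8.
B = 138.5·ln(30.8 − 10) − 305.0 = 138.5·ln 20.8 − 305.0 = 138.5·3.0350 − 305.0 = 115.341.
Rounded: 115.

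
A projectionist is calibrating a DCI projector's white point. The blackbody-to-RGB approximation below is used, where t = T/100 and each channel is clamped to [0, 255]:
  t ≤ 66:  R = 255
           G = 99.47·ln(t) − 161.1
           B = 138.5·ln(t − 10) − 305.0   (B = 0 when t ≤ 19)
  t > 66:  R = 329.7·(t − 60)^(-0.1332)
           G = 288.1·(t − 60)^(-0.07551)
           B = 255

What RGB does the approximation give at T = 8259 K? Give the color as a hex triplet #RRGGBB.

#DAE4FF

t = 8259/100 = 82.59; the t > 66 branch applies.
R = 329.7·(82.59 − 60)^(-0.1332) = 329.7·22.59^(-0.1332) = 329.7·0.66017 = 217.659.
G = 288.1·(82.59 − 60)^(-0.07551) = 288.1·22.59^(-0.07551) = 288.1·0.79025 = 227.672.
B = 255 by definition for t > 66.
Rounded: (218, 228, 255).
In hex: #DAE4FF.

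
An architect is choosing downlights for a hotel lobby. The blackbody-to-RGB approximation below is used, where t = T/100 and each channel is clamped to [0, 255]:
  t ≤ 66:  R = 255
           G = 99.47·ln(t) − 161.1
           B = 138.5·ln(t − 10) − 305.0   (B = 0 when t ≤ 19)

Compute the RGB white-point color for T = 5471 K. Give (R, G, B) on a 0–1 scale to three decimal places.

(1.000, 0.929, 0.868)

t = 5471/100 = 54.71; the t ≤ 66 branch applies.
R = 255 by definition for t ≤ 66.
G = 99.47·ln 54.71 − 161.1 = 99.47·4.0020 − 161.1 = 236.984.
B = 138.5·ln(54.71 − 10) − 305.0 = 138.5·ln 44.71 − 305.0 = 138.5·3.8002 − 305.0 = 221.327.
Dividing each by 255: (1.0000, 0.9293, 0.8680) → (1.000, 0.929, 0.868).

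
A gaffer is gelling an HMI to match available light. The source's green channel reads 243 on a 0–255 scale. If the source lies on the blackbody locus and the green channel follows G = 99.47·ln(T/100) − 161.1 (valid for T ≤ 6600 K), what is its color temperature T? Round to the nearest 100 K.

ln t = (243 + 161.1) / 99.47 = 4.0625.
t = e^4.0625 = 58.121.
T = 100·t = 5812 K → 5800 K to the nearest 100 K.

5800 K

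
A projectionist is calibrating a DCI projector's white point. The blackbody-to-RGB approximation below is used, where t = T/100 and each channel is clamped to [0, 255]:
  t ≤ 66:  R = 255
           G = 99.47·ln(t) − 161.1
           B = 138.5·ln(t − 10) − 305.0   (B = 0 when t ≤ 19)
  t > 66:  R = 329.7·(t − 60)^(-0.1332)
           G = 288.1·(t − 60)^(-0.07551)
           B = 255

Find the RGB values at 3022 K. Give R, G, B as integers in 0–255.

R=255, G=178, B=111

t = 3022/100 = 30.22; the t ≤ 66 branch applies.
R = 255 by definition for t ≤ 66.
G = 99.47·ln 30.22 − 161.1 = 99.47·3.4085 − 161.1 = 177.944.
B = 138.5·ln(30.22 − 10) − 305.0 = 138.5·ln 20.22 − 305.0 = 138.5·3.0067 − 305.0 = 111.424.
Rounded: (255, 178, 111).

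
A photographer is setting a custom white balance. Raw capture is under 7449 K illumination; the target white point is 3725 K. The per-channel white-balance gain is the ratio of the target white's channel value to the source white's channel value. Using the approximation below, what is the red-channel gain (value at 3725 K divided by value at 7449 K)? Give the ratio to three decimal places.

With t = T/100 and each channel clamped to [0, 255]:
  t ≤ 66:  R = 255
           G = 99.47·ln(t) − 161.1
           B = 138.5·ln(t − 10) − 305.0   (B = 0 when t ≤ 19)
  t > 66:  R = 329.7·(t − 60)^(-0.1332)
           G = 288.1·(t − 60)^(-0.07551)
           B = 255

At 7449 K (t = 74.49):
  R = 329.7·(74.49 − 60)^(-0.1332) = 329.7·14.49^(-0.1332) = 329.7·0.70040 = 230.922.
At 3725 K (t = 37.25):
  R = 255 by definition for t ≤ 66.
Gain = 255.000 / 230.922 = 1.1043 → 1.104.

1.104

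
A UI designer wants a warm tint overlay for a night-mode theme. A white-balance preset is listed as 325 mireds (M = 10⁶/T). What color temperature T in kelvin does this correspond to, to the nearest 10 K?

T = 10⁶ / 325 = 3076.92 K → 3080 K.

3080 K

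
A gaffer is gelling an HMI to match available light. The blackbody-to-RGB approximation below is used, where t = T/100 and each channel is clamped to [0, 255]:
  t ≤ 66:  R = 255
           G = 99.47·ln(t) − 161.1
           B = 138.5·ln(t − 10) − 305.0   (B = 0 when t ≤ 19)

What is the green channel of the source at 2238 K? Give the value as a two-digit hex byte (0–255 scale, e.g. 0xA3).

0x94

t = 2238/100 = 22.38; the t ≤ 66 branch applies.
G = 99.47·ln 22.38 − 161.1 = 99.47·3.1082 − 161.1 = 148.069.
Rounded: 148; in hex, 0x94.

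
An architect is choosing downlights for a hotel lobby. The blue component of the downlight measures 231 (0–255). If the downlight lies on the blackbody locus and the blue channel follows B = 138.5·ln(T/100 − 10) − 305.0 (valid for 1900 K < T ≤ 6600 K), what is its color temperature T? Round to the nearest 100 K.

ln(t − 10) = (231 + 305.0) / 138.5 = 3.8700.
t − 10 = e^3.8700 = 47.944, so t = 57.944.
T = 100·t = 5794 K → 5800 K to the nearest 100 K.

5800 K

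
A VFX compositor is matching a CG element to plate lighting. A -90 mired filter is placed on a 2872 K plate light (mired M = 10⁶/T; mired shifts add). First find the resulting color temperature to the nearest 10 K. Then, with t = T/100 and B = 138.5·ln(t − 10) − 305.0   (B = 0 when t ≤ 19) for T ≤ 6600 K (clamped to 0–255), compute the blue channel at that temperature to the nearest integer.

M_in = 10⁶/2872 = 348.19; M_out = 348.19 + (-90) = 258.19.
T_out = 10⁶/258.19 = 3873.1 K → 3870 K; t = 38.7.
B = 138.5·ln(38.7 − 10) − 305.0 = 138.5·ln 28.7 − 305.0 = 138.5·3.3569 − 305.0 = 159.930.
Rounded: 160.

160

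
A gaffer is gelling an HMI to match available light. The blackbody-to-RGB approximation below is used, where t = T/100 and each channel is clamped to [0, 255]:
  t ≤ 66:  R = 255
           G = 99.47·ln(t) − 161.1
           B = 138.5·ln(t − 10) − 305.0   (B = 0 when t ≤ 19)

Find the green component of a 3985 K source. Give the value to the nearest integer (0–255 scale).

t = 3985/100 = 39.85; the t ≤ 66 branch applies.
G = 99.47·ln 39.85 − 161.1 = 99.47·3.6851 − 161.1 = 205.459.
Rounded: 205.

205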